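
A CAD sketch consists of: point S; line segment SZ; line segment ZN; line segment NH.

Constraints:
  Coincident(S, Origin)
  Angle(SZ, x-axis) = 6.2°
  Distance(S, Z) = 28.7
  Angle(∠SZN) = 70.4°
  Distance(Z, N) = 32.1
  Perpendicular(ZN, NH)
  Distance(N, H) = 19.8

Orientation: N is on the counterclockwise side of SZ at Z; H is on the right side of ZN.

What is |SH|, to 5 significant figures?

51.949

S is at the origin; SZ runs at 6.2° with length 28.7, so Z = 28.7·(cos 6.2°, sin 6.2°) = (28.532, 3.0996). ∠SZN = 70.4°, so ZN runs at 6.2° + (180° − 70.4°) = 115.80° from the x-axis; with |ZN| = 32.1, N = Z + 32.1·(cos 115.80°, sin 115.80°) = (14.561, 32.000). The perpendicularity gives NH at right angles to ZN; with |NH| = 19.8 on the right of ZN, H = N + 19.8·(0.90032, 0.43523) = (32.388, 40.617). Then |SH| = |H − S| = 51.949.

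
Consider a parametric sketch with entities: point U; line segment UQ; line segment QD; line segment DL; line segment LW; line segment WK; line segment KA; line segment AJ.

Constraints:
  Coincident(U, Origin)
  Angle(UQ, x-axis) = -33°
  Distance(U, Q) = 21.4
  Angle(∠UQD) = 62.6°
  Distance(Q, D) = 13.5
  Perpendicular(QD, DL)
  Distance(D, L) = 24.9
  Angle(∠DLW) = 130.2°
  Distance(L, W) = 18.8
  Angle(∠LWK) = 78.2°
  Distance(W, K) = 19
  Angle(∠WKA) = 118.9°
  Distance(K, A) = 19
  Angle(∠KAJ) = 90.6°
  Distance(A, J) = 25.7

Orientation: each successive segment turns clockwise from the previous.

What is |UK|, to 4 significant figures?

19.79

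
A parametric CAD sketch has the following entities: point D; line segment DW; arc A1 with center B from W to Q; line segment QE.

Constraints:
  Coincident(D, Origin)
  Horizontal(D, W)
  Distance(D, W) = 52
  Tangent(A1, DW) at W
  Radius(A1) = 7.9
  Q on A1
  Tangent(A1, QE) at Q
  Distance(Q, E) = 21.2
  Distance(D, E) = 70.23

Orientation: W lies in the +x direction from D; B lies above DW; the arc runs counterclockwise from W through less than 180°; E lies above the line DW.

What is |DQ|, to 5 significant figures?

59.920

D is at the origin; D and W share the same y with |DW| = 52.0 and W on the +x side, so W = (52.000, 0.0000). A1 meets DW tangentially, so BW is at right angles to DW, so B = W + (0, 7.9) = (52.000, 7.9000). Since BQ ⟂ QE (tangency), |BE| = √(7.9² + 21.2²) = 22.624 regardless of where Q sits on A1. So E lies on both circle(D, 70.23) and circle(B, 22.624); the above-DW intersection is E = (65.102, 26.344). Q is the foot of the tangent from E: Q = (59.633, 5.8620).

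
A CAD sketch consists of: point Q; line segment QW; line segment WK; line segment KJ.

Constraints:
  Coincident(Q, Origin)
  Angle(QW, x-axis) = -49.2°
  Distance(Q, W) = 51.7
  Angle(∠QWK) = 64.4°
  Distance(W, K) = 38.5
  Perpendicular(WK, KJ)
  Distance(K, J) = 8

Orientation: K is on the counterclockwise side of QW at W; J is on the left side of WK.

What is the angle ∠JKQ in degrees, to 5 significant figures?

19.117°

∠QWK = 64.4°, so WK runs at -49.2° + (180° − 64.4°) = 66.400° from the x-axis; with |WK| = 38.5, K = W + 38.5·(cos 66.400°, sin 66.400°) = (49.195, -3.8567). WK ⟂ KJ; with |KJ| = 8.0 on the left of WK, J = K + 8.0·(-0.91636, 0.40035) = (41.864, -0.65389). Then cos ∠JKQ = KJ·KQ / (|KJ||KQ|), giving 19.117°.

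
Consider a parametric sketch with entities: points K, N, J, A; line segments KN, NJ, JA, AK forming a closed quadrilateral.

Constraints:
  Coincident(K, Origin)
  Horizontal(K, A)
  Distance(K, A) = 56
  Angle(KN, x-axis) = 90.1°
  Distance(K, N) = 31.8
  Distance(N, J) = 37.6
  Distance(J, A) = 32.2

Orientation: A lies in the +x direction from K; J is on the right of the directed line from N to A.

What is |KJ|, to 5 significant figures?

24.093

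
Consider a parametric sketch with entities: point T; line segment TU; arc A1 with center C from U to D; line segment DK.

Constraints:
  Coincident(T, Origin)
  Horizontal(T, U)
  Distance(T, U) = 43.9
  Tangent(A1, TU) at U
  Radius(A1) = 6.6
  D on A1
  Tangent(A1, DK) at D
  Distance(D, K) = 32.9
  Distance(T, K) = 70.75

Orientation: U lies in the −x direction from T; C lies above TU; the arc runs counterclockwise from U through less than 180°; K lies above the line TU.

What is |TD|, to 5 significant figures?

40.584

T is at the origin; TU is horizontal with |TU| = 43.9 and U on the −x side, so U = (-43.900, 0.0000). The tangent condition forces CU to be normal to TU, so C = U + (0, 6.6) = (-43.900, 6.6000). Since CD ⟂ DK (tangency), |CK| = √(6.6² + 32.9²) = 33.555 regardless of where D sits on A1. So K lies on both circle(T, 70.75) and circle(C, 33.555); the above-TU intersection is K = (-61.330, 35.274). D is the foot of the tangent from K: D = (-39.045, 11.071).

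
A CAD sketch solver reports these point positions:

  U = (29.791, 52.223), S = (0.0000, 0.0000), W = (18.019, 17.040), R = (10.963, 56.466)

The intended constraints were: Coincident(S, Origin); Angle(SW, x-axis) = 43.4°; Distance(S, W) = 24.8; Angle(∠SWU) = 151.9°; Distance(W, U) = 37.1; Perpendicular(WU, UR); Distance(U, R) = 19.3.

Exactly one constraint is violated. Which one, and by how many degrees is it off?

Perpendicular(WU, UR) — off by 5.80°.

S = (0.00, 0.00) ✓; SW at 43.40° ✓; |SW| = 24.80 ✓; ∠SWU = 151.9° ✓; |WU| = 37.10 ✓; ∠(WU, UR) = 95.80° ✗; |UR| = 19.30 ✓.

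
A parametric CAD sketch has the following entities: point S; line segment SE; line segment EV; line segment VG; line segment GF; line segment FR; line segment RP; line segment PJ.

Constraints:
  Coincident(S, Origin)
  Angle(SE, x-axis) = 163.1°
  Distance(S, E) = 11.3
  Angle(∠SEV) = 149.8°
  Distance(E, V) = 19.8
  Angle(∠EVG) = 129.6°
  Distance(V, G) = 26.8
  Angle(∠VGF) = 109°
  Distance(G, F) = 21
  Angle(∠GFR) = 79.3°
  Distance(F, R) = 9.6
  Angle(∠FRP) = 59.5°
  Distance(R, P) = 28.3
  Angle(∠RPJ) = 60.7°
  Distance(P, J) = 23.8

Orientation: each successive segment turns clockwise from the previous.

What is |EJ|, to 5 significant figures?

62.288

∠FRP = 59.5° gives RP at 150.30° from the x-axis; with |RP| = 28.3, P = (-24.662, 52.969). ∠RPJ = 60.7° gives PJ at 31.000° from the x-axis; with |PJ| = 23.8, J = (-4.2614, 65.227). Then |EJ| = |J − E| = 62.288.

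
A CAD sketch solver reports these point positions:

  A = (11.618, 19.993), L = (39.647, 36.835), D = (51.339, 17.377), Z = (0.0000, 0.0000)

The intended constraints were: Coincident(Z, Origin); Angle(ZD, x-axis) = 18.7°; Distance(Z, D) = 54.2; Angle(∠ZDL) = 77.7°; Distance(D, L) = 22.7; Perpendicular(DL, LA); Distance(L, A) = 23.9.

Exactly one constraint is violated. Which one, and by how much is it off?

Distance(L, A) = 23.9 — off by 8.80.

Z = (0.00, 0.00) ✓; ZD at 18.70° ✓; |ZD| = 54.20 ✓; ∠ZDL = 77.70° ✓; |DL| = 22.70 ✓; ∠(DL, LA) = 90.00° ✓; |LA| = 32.70 ✗.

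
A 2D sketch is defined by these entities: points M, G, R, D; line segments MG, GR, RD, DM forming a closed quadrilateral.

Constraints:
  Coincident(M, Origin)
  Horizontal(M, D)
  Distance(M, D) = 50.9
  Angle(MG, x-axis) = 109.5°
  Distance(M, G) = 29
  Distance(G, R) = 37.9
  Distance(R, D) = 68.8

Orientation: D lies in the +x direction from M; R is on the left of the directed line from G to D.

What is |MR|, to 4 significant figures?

59.05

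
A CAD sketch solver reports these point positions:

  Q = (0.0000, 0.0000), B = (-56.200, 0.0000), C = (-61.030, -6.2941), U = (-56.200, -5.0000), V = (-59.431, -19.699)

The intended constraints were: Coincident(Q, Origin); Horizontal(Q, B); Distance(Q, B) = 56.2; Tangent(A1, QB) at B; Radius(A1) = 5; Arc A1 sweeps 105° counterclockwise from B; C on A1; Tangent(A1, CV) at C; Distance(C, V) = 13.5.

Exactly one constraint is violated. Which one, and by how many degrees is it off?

Tangent(A1, CV) at C — off by 8.20°.

Q = (0.00, 0.00) ✓; Q.y = 0.00, B.y = 0.00 ✓; |QB| = 56.20 ✓; ∠(UB, BQ) = 90.00° ✓; |UB| = 5.000 ✓; bearing(U→C) − bearing(U→B) = 105.0° ✓; |UC| = 5.000 ✓; ∠(UC, CV) = 98.20° ✗; |CV| = 13.50 ✓.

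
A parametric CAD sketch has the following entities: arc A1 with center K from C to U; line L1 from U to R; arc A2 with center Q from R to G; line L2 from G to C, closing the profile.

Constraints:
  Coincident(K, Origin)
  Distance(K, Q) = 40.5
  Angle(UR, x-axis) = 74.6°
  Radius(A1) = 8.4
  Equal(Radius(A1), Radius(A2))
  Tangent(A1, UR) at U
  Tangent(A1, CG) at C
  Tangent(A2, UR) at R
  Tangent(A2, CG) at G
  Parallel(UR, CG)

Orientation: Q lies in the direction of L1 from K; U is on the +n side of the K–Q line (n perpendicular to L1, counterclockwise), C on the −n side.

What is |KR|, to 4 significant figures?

41.36

Tangency of A1 to both parallel lines with radius 8.4 puts U and C at K ± 8.4·n: U = (-8.098, 2.231), C = (8.098, -2.231). Equal radii place R and G the same way about Q: R = Q + 8.4·n = (2.657, 41.28), G = Q − 8.4·n = (18.85, 36.82). Then |KR| = |R − K| = 41.36.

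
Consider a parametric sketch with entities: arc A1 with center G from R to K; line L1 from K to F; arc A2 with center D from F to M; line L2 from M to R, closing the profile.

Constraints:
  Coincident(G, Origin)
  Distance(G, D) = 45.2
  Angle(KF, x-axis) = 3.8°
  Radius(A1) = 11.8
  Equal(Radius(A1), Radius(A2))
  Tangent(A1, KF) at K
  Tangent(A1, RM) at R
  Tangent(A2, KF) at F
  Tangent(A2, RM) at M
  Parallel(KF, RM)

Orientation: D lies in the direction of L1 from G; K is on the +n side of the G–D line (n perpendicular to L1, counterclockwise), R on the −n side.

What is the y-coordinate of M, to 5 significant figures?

-8.7785

The slot axis is L1's direction at 3.8°, so u = (cos 3.8°, sin 3.8°) = (0.99780, 0.066274) and n = (−sin 3.8°, cos 3.8°) = (-0.066274, 0.99780). G is at the origin and D lies 45.2 along u from G, so D = 45.2·u = (45.101, 2.9956). Tangency of A1 to both parallel lines with radius 11.8 puts K and R at G ± 11.8·n: K = (-0.78203, 11.774), R = (0.78203, -11.774). Equal radii place F and M the same way about D: F = D + 11.8·n = (44.319, 14.770), M = D − 11.8·n = (45.883, -8.7785). So M.y = -8.7785.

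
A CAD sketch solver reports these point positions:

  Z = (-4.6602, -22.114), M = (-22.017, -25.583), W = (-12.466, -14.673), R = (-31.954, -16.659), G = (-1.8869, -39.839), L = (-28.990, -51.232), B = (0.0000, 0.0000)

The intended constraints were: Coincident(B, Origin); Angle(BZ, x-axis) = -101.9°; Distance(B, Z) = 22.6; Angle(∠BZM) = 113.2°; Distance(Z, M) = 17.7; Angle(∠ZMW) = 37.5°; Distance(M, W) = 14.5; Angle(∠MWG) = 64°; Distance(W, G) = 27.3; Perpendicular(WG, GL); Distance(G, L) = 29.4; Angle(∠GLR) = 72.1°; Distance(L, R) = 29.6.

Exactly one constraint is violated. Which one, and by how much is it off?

Distance(L, R) = 29.6 — off by 5.10.

B = (0.00, 0.00) ✓; BZ at -101.9° ✓; |BZ| = 22.60 ✓; ∠BZM = 113.2° ✓; |ZM| = 17.70 ✓; ∠ZMW = 37.50° ✓; |MW| = 14.50 ✓; ∠MWG = 64.00° ✓; |WG| = 27.30 ✓; ∠(WG, GL) = 90.00° ✓; |GL| = 29.40 ✓; ∠GLR = 72.10° ✓; |LR| = 34.70 ✗.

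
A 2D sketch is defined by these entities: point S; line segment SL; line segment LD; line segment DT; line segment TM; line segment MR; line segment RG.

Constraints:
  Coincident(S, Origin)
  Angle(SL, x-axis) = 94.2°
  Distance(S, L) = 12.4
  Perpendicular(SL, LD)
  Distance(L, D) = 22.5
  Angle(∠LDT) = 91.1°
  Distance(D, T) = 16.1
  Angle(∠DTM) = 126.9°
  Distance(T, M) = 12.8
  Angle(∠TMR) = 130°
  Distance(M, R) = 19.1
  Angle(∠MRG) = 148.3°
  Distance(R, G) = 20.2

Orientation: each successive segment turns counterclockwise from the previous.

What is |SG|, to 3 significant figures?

21.5

S is at the origin; SL runs at 94.2° with length 12.4, so L = (-0.908, 12.4). SL ⟂ LD, so LD runs at -176°; with |LD| = 22.5, D = (-23.3, 10.7). ∠LDT = 91.1° gives DT at -86.9° from the x-axis; with |DT| = 16.1, T = (-22.5, -5.36). ∠DTM = 126.9° gives TM at -33.8° from the x-axis; with |TM| = 12.8, M = (-11.8, -12.5). ∠TMR = 130.0° gives MR at 16.2° from the x-axis; with |MR| = 19.1, R = (6.50, -7.15). ∠MRG = 148.3° gives RG at 47.9° from the x-axis; with |RG| = 20.2, G = (20.0, 7.84). Then |SG| = |G − S| = 21.5.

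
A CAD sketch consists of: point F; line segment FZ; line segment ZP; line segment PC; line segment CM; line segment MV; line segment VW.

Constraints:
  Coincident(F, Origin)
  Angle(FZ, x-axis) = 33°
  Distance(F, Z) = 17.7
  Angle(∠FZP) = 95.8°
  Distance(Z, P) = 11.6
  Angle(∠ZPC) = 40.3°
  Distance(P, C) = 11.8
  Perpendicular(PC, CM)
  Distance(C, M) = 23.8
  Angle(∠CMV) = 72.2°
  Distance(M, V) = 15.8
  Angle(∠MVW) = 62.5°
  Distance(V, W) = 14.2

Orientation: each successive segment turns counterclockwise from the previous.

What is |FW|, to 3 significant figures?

20.2

∠CMV = 72.2° gives MV at 94.7° from the x-axis; with |MV| = 15.8, V = (28.8, 18.8). ∠MVW = 62.5° gives VW at -148° from the x-axis; with |VW| = 14.2, W = (16.7, 11.3). Then |FW| = |W − F| = 20.2.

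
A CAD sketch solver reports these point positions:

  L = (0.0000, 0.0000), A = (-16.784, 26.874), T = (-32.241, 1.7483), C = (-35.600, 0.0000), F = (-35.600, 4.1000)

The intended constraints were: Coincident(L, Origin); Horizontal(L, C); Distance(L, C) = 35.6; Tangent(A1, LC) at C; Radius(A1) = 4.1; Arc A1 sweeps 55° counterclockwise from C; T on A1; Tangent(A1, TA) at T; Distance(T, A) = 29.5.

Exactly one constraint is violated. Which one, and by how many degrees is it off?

Tangent(A1, TA) at T — off by 3.40°.

L = (0.00, 0.00) ✓; L.y = 0.00, C.y = 0.00 ✓; |LC| = 35.60 ✓; ∠(FC, CL) = 90.00° ✓; |FC| = 4.100 ✓; bearing(F→T) − bearing(F→C) = 55.00° ✓; |FT| = 4.100 ✓; ∠(FT, TA) = 86.60° ✗; |TA| = 29.50 ✓.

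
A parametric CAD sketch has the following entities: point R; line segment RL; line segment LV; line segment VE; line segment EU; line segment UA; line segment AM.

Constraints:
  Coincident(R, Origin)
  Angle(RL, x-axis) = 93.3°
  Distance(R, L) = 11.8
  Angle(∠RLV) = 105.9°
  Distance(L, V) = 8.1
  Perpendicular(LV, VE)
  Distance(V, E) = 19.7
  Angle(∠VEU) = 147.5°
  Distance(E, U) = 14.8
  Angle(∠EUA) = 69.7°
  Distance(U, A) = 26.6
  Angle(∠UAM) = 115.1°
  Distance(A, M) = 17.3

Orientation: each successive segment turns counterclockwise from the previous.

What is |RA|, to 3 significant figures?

12.7

R is at the origin; RL runs at 93.3° with length 11.8, so L = (-0.679, 11.8). ∠RLV = 105.9° gives LV at 167° from the x-axis; with |LV| = 8.1, V = (-8.58, 13.5). LV is perpendicular to VE, so VE runs at -103°; with |VE| = 19.7, E = (-12.9, -5.68). ∠VEU = 147.5° gives EU at -70.1° from the x-axis; with |EU| = 14.8, U = (-7.84, -19.6). ∠EUA = 69.7° gives UA at 40.2° from the x-axis; with |UA| = 26.6, A = (12.5, -2.43). Then |RA| = |A − R| = 12.7.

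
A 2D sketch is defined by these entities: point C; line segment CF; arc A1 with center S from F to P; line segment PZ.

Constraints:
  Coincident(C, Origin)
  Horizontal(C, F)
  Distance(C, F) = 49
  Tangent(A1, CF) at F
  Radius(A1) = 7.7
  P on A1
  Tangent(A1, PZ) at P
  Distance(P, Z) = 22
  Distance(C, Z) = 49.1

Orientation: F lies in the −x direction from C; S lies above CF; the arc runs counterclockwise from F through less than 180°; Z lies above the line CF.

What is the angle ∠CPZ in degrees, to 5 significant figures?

95.250°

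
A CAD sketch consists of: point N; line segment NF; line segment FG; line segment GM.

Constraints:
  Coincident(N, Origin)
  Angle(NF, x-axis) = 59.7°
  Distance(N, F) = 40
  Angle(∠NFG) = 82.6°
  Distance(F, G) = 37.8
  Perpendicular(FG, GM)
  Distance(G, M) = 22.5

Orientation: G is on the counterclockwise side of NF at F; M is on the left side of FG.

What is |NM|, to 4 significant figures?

36.89

N is at the origin; NF runs at 59.7° with length 40.0, so F = 40.0·(cos 59.7°, sin 59.7°) = (20.18, 34.54). ∠NFG = 82.6°, so FG runs at 59.7° + (180° − 82.6°) = 157.1° from the x-axis; with |FG| = 37.8, G = F + 37.8·(cos 157.1°, sin 157.1°) = (-14.64, 49.24). FG is perpendicular to GM; with |GM| = 22.5 on the left of FG, M = G + 22.5·(-0.3891, -0.9212) = (-23.39, 28.52). Then |NM| = |M − N| = 36.89.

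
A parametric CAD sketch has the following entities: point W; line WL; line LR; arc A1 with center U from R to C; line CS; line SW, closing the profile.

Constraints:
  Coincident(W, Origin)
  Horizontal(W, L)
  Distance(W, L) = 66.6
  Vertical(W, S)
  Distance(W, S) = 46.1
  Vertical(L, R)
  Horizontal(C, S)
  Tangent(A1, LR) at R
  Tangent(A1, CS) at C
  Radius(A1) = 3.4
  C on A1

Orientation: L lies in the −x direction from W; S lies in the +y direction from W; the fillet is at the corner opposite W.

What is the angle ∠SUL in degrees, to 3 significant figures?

97.6°

W is at the origin; WL is horizontal with |WL| = 66.6 and L on the −x side, so L = (-66.6, 0.00). W and S share the same x with |WS| = 46.1 and S on the +y side, so S = (0.00, 46.1). The virtual corner opposite W is at (-66.6, 46.1). A1 meets LR tangentially, so UR is at right angles to LR and since A1 is tangent to CS there, UC ⟂ CS, with radius 3.4, so the center U sits 3.4 in from both sides at U = (-63.2, 42.7). Then cos ∠SUL = US·UL / (|US||UL|), giving 97.6°.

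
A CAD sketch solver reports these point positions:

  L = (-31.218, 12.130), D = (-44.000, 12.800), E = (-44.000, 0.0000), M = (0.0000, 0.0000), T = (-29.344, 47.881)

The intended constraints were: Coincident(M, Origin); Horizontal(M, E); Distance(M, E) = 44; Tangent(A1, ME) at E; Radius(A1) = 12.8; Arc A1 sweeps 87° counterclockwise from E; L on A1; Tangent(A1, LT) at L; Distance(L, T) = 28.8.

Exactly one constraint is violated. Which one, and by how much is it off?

Distance(L, T) = 28.8 — off by 7.00.

M = (0.00, 0.00) ✓; M.y = 0.00, E.y = 0.00 ✓; |ME| = 44.00 ✓; ∠(DE, EM) = 90.00° ✓; |DE| = 12.80 ✓; bearing(D→L) − bearing(D→E) = 87.00° ✓; |DL| = 12.80 ✓; ∠(DL, LT) = 90.00° ✓; |LT| = 35.80 ✗.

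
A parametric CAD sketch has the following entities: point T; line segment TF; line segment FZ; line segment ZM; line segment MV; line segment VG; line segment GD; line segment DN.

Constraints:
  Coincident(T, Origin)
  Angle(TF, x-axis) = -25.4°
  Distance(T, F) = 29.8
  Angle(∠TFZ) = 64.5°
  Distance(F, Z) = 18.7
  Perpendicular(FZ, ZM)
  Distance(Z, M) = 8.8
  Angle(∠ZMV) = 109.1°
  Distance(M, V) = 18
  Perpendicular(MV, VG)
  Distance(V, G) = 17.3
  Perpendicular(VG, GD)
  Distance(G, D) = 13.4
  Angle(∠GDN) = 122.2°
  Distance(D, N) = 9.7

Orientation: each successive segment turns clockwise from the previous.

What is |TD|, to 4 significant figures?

33.20

T is at the origin; TF runs at -25.4° with length 29.8, so F = (26.92, -12.78). ∠TFZ = 64.5° gives FZ at -140.9° from the x-axis; with |FZ| = 18.7, Z = (12.41, -24.58). FZ is perpendicular to ZM, so ZM runs at 129.1°; with |ZM| = 8.8, M = (6.857, -17.75). ∠ZMV = 109.1° gives MV at 58.20° from the x-axis; with |MV| = 18.0, V = (16.34, -2.449). MV is perpendicular to VG, so VG runs at -31.80°; with |VG| = 17.3, G = (31.05, -11.56). The perpendicularity gives GD at right angles to VG, so GD runs at -121.8°; with |GD| = 13.4, D = (23.98, -22.95). Then |TD| = |D − T| = 33.20.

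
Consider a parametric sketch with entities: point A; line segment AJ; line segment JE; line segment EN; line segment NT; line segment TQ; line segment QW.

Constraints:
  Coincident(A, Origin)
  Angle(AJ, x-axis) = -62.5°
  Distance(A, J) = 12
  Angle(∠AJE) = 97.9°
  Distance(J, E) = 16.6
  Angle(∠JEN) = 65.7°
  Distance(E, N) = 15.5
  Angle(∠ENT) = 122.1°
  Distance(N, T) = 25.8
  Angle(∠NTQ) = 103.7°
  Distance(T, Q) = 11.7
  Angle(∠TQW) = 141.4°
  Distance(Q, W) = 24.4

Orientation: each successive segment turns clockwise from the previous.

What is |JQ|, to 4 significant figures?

20.75

A is at the origin; AJ runs at -62.5° with length 12.0, so J = (5.541, -10.64). ∠AJE = 97.9° gives JE at -144.6° from the x-axis; with |JE| = 16.6, E = (-7.990, -20.26). ∠JEN = 65.7° gives EN at 101.1° from the x-axis; with |EN| = 15.5, N = (-10.97, -5.050). ∠ENT = 122.1° gives NT at 43.20° from the x-axis; with |NT| = 25.8, T = (7.833, 12.61). ∠NTQ = 103.7° gives TQ at -33.10° from the x-axis; with |TQ| = 11.7, Q = (17.63, 6.222). Then |JQ| = |Q − J| = 20.75.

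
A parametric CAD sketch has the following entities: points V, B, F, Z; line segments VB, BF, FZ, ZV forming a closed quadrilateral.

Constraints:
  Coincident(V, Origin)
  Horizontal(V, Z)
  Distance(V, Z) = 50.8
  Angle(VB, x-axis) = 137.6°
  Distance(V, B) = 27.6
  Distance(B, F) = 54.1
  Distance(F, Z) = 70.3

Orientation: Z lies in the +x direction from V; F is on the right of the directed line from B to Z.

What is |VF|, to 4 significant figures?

36.10

Checks: |BF| = 54.10 ✓; |FZ| = 70.30 ✓.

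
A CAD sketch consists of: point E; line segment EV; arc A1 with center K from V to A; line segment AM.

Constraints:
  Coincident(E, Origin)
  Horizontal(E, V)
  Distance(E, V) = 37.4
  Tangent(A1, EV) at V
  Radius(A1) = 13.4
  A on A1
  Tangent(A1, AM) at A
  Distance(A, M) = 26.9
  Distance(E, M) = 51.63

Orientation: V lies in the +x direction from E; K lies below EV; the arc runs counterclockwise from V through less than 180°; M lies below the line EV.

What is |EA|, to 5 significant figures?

29.057

E is at the origin; EV is horizontal with |EV| = 37.4 and V on the +x side, so V = (37.400, 0.0000). Tangency of A1 to EV means the radius KV is perpendicular to EV, so K = V + (0, -13.4) = (37.400, -13.400). Since KA ⟂ AM (tangency), |KM| = √(13.4² + 26.9²) = 30.053 regardless of where A sits on A1. So M lies on both circle(E, 51.63) and circle(K, 30.053); the below-EV intersection is M = (29.476, -42.389). A is the foot of the tangent from M: A = (24.255, -16.001).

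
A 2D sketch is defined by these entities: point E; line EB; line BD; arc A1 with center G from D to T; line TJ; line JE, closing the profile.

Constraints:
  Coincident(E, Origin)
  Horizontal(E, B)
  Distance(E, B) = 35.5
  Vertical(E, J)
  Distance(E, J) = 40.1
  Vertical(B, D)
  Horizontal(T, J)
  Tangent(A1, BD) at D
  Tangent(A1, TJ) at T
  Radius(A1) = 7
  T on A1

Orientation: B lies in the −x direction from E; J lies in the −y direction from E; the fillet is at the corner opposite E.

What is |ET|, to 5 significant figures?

49.196

E is at the origin; EB is horizontal with |EB| = 35.5 and B on the −x side, so B = (-35.500, 0.0000). E and J share the same x with |EJ| = 40.1 and J on the −y side, so J = (0.0000, -40.100). The virtual corner opposite E is at (-35.500, -40.100). A1 meets BD tangentially, so GD is at right angles to BD and tangency of A1 to TJ means the radius GT is perpendicular to TJ, with radius 7.0, so the center G sits 7.0 in from both sides at G = (-28.500, -33.100). That places the tangent points at D = (-35.500, -33.100) on BD and T = (-28.500, -40.100) on TJ. Then |ET| = |T − E| = 49.196.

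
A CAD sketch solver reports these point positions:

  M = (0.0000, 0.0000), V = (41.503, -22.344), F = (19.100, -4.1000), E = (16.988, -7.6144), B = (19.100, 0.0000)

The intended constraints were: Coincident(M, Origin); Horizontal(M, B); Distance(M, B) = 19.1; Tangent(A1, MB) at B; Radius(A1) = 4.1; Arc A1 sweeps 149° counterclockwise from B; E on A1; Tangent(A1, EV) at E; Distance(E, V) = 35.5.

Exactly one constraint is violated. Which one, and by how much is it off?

Distance(E, V) = 35.5 — off by 6.90.

M = (0.00, 0.00) ✓; M.y = 0.00, B.y = 0.00 ✓; |MB| = 19.10 ✓; ∠(FB, BM) = 90.00° ✓; |FB| = 4.100 ✓; bearing(F→E) − bearing(F→B) = 149.0° ✓; |FE| = 4.100 ✓; ∠(FE, EV) = 90.00° ✓; |EV| = 28.60 ✗.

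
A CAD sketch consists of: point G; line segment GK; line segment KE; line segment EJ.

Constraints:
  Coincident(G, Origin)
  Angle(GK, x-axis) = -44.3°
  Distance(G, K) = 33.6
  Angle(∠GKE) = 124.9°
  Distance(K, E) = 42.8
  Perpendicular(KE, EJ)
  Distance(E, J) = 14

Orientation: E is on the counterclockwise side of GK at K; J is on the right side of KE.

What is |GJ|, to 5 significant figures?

74.659

∠GKE = 124.9°, so KE runs at -44.3° + (180° − 124.9°) = 10.800° from the x-axis; with |KE| = 42.8, E = K + 42.8·(cos 10.800°, sin 10.800°) = (66.089, -15.447). The perpendicularity gives EJ at right angles to KE; with |EJ| = 14.0 on the right of KE, J = E + 14.0·(0.18738, -0.98229) = (68.713, -29.199). Then |GJ| = |J − G| = 74.659.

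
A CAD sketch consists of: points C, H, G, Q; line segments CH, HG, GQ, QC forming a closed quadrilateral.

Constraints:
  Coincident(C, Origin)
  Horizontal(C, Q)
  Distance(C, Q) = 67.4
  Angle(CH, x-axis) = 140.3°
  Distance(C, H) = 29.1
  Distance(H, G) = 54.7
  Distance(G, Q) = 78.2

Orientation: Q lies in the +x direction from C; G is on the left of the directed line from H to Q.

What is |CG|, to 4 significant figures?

60.24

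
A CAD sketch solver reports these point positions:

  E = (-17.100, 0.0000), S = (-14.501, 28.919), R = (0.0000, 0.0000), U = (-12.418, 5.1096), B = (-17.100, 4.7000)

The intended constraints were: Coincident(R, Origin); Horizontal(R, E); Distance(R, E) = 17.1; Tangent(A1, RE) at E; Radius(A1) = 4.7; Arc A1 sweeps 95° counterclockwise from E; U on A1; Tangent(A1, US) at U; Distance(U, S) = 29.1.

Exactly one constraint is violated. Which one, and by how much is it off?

Distance(U, S) = 29.1 — off by 5.20.

R = (0.00, 0.00) ✓; R.y = 0.00, E.y = 0.00 ✓; |RE| = 17.10 ✓; ∠(BE, ER) = 90.00° ✓; |BE| = 4.700 ✓; bearing(B→U) − bearing(B→E) = 95.00° ✓; |BU| = 4.700 ✓; ∠(BU, US) = 90.00° ✓; |US| = 23.90 ✗.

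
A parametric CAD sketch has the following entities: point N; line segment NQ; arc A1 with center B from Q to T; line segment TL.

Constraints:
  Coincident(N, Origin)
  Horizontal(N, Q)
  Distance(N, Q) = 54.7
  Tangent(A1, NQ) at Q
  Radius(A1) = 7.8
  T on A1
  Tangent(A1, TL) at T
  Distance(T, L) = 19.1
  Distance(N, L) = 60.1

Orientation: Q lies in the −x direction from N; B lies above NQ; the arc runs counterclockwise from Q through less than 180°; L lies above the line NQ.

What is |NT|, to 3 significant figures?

48.3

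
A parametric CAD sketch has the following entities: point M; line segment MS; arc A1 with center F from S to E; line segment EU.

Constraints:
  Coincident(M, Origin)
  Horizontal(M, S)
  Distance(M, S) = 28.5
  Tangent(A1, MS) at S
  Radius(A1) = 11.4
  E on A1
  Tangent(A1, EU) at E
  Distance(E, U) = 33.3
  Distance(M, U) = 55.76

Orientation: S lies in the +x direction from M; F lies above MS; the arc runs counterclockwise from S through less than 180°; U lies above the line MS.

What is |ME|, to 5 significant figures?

42.041

Checks: |FE| = 11.40 ✓; ∠(FE, EU) = 90.00° ✓; |EU| = 33.30 ✓; |MU| = 55.76 ✓.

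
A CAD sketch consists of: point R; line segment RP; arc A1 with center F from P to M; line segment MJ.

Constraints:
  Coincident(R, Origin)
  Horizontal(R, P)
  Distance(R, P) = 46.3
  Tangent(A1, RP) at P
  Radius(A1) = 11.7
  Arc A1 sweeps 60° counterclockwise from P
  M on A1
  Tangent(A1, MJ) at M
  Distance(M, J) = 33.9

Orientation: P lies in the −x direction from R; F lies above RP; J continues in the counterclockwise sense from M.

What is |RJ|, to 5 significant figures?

40.112

R is at the origin; R and P share the same y with |RP| = 46.3 and P on the −x side, so P = (-46.300, 0.0000). The tangent condition forces FP to be normal to RP, so F = P + (0, 11.7) = (-46.300, 11.700). On A1, P sits at bearing -90° from F; a 60° counterclockwise sweep puts M at bearing -30°, so M = F + 11.7·(cos -30°, sin -30°) = (-36.168, 5.8500). Since A1 is tangent to MJ there, FM ⟂ MJ, so MJ runs along (−sin -30°, cos -30°); with |MJ| = 33.9, J = (-19.218, 35.208). Then |RJ| = |J − R| = 40.112.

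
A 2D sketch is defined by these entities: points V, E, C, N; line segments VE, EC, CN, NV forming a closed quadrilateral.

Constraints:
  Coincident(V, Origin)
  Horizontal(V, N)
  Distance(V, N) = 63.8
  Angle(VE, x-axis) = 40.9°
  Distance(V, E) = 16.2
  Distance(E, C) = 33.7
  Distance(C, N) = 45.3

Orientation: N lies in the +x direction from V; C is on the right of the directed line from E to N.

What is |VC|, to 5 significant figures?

31.726

V is at the origin; V and N share the same y with |VN| = 63.8 and N in +x, so N = (63.8, 0). VE runs at 40.9° with |VE| = 16.2, so E = (12.245, 10.607). C is determined by |EC| = 33.7 and |CN| = 45.3 together: it lies at the intersection of circle(E, 33.7) and circle(N, 45.3). With |EN| = 52.635, the foot of the radical line on EN is 17.612 from E and the perpendicular offset is √(33.7² − 17.612²) = 28.731. Taking the right-of-EN solution: C = (23.706, -21.084).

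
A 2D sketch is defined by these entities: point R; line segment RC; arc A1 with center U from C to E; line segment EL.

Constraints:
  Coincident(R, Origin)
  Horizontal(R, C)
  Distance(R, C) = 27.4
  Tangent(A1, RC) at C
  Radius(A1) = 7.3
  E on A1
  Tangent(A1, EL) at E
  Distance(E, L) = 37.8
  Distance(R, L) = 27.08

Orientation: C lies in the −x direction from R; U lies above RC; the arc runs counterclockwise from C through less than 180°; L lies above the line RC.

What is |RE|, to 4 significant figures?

22.71

R is at the origin; R and C share the same y with |RC| = 27.4 and C on the −x side, so C = (-27.40, 0.000). Since A1 is tangent to RC there, UC ⟂ RC, so U = C + (0, 7.3) = (-27.40, 7.300). Since UE ⟂ EL (tangency), |UL| = √(7.3² + 37.8²) = 38.50 regardless of where E sits on A1. So L lies on both circle(R, 27.08) and circle(U, 38.50); the above-RC intersection is L = (6.026, 26.40). E is the foot of the tangent from L: E = (-22.64, 1.764).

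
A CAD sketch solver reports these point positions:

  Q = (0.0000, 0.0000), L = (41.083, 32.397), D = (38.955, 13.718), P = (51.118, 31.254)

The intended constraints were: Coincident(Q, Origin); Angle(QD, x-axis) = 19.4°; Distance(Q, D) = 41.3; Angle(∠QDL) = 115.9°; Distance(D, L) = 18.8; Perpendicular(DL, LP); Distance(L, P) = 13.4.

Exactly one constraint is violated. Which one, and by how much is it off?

Distance(L, P) = 13.4 — off by 3.30.

Q = (0.00, 0.00) ✓; QD at 19.40° ✓; |QD| = 41.30 ✓; ∠QDL = 115.9° ✓; |DL| = 18.80 ✓; ∠(DL, LP) = 90.00° ✓; |LP| = 10.10 ✗.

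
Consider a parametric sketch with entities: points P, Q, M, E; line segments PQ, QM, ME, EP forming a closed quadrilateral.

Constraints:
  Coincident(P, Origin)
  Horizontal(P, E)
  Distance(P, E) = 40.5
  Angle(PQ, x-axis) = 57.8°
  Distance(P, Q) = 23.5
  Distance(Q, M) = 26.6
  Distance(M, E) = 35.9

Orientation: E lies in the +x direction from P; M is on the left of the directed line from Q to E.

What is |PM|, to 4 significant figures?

49.16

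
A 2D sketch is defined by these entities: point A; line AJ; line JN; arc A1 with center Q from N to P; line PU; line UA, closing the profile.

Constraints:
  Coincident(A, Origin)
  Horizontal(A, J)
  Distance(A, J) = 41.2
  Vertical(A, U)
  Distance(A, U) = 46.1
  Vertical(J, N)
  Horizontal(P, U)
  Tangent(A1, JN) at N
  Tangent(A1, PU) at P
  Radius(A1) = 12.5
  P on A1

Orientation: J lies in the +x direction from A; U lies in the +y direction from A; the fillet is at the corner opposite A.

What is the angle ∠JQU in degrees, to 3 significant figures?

134°

A is at the origin; AJ is horizontal with |AJ| = 41.2 and J on the +x side, so J = (41.2, 0.00). A and U share the same x with |AU| = 46.1 and U on the +y side, so U = (0.00, 46.1). The virtual corner opposite A is at (41.2, 46.1). Tangency of A1 to JN means the radius QN is perpendicular to JN and the tangent condition forces QP to be normal to PU, with radius 12.5, so the center Q sits 12.5 in from both sides at Q = (28.7, 33.6). Then cos ∠JQU = QJ·QU / (|QJ||QU|), giving 134°.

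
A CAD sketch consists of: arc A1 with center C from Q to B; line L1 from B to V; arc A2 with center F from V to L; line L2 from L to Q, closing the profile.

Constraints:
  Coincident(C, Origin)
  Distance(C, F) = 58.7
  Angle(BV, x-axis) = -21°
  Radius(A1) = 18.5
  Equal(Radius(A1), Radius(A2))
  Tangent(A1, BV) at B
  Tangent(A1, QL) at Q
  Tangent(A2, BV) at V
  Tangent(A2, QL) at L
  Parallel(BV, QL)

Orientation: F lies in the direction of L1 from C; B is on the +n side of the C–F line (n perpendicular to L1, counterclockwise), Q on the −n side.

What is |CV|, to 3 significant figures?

61.5

The slot axis is L1's direction at -21.0°, so u = (cos -21.0°, sin -21.0°) = (0.934, -0.358) and n = (−sin -21.0°, cos -21.0°) = (0.358, 0.934). C is at the origin and F lies 58.7 along u from C, so F = 58.7·u = (54.8, -21.0). Tangency of A1 to both parallel lines with radius 18.5 puts B and Q at C ± 18.5·n: B = (6.63, 17.3), Q = (-6.63, -17.3). Equal radii place V and L the same way about F: V = F + 18.5·n = (61.4, -3.76), L = F − 18.5·n = (48.2, -38.3). Then |CV| = |V − C| = 61.5.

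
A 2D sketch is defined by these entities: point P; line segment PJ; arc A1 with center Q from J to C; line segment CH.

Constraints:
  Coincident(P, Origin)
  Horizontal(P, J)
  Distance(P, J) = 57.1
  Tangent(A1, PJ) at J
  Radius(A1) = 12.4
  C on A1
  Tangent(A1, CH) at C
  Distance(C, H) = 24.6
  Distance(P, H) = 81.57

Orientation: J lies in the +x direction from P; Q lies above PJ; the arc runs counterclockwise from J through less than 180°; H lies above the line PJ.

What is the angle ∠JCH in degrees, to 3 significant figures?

141°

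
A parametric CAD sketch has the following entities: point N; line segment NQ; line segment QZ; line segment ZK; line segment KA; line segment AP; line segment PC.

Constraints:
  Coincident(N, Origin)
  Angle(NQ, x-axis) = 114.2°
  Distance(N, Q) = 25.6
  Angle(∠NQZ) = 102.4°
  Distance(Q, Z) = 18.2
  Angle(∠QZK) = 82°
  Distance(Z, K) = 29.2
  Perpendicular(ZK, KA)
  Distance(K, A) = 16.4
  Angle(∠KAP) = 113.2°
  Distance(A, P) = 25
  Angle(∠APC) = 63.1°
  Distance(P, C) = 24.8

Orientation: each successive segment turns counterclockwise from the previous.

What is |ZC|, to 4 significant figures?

7.965

N is at the origin; NQ runs at 114.2° with length 25.6, so Q = (-10.49, 23.35). ∠NQZ = 102.4° gives QZ at -168.2° from the x-axis; with |QZ| = 18.2, Z = (-28.31, 19.63). ∠QZK = 82.0° gives ZK at -70.20° from the x-axis; with |ZK| = 29.2, K = (-18.42, -7.845). The perpendicularity gives KA at right angles to ZK, so KA runs at 19.80°; with |KA| = 16.4, A = (-2.988, -2.290). ∠KAP = 113.2° gives AP at 86.60° from the x-axis; with |AP| = 25.0, P = (-1.505, 22.67). ∠APC = 63.1° gives PC at -156.5° from the x-axis; with |PC| = 24.8, C = (-24.25, 12.78). Then |ZC| = |C − Z| = 7.965.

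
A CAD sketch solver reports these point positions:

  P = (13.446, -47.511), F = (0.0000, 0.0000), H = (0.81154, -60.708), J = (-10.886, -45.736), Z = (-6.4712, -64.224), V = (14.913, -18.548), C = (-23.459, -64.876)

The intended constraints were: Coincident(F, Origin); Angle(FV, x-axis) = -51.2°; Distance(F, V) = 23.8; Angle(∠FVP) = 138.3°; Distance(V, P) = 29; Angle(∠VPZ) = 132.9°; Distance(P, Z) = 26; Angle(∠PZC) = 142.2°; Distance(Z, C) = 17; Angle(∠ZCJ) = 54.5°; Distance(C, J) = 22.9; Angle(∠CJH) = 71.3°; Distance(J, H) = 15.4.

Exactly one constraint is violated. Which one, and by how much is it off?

Distance(J, H) = 15.4 — off by 3.60.

F = (0.00, 0.00) ✓; FV at -51.20° ✓; |FV| = 23.80 ✓; ∠FVP = 138.3° ✓; |VP| = 29.00 ✓; ∠VPZ = 132.9° ✓; |PZ| = 26.00 ✓; ∠PZC = 142.2° ✓; |ZC| = 17.00 ✓; ∠ZCJ = 54.50° ✓; |CJ| = 22.90 ✓; ∠CJH = 71.30° ✓; |JH| = 19.00 ✗.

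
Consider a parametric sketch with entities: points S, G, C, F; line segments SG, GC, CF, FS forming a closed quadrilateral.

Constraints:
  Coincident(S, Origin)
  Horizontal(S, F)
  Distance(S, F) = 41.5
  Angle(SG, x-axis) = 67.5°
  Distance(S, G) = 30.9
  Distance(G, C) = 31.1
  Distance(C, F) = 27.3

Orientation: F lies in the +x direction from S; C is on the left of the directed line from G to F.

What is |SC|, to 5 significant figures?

50.829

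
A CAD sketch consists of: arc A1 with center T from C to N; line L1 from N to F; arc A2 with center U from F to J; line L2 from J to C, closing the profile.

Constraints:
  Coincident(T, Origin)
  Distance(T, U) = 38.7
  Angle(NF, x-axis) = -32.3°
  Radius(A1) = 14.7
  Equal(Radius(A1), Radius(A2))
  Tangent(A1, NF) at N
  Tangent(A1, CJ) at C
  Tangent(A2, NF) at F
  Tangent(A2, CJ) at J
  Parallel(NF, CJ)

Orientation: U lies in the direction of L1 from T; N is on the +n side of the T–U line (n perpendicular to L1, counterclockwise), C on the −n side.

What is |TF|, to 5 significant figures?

41.398

The slot axis is L1's direction at -32.3°, so u = (cos -32.3°, sin -32.3°) = (0.84526, -0.53435) and n = (−sin -32.3°, cos -32.3°) = (0.53435, 0.84526). T is at the origin and U lies 38.7 along u from T, so U = 38.7·u = (32.712, -20.679). Tangency of A1 to both parallel lines with radius 14.7 puts N and C at T ± 14.7·n: N = (7.8550, 12.425), C = (-7.8550, -12.425). Equal radii place F and J the same way about U: F = U + 14.7·n = (40.567, -8.2541), J = U − 14.7·n = (24.857, -33.105). Then |TF| = |F − T| = 41.398.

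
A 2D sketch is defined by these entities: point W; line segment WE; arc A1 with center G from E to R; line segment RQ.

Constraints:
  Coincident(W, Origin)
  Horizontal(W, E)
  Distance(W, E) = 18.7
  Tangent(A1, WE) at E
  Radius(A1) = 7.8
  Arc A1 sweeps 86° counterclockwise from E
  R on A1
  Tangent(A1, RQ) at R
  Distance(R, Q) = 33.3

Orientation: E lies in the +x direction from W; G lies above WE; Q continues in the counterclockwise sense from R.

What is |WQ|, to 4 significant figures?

49.68

W is at the origin; W and E share the same y with |WE| = 18.7 and E on the +x side, so E = (18.70, 0.000). A1 meets WE tangentially, so GE is at right angles to WE, so G = E + (0, 7.8) = (18.70, 7.800). On A1, E sits at bearing -90° from G; an 86° counterclockwise sweep puts R at bearing -4°, so R = G + 7.8·(cos -4°, sin -4°) = (26.48, 7.256). The tangent condition forces GR to be normal to RQ, so RQ runs along (−sin -4°, cos -4°); with |RQ| = 33.3, Q = (28.80, 40.47). Then |WQ| = |Q − W| = 49.68.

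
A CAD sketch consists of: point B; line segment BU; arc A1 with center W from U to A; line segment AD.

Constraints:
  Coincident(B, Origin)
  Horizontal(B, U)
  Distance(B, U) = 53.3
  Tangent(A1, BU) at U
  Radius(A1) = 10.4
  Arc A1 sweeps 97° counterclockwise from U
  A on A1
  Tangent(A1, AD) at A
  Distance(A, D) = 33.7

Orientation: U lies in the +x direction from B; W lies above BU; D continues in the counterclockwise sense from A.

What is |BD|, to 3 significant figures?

74.7

B is at the origin; B and U share the same y with |BU| = 53.3 and U on the +x side, so U = (53.3, 0.00). Since A1 is tangent to BU there, WU ⟂ BU, so W = U + (0, 10.4) = (53.3, 10.4). On A1, U sits at bearing -90° from W; a 97° counterclockwise sweep puts A at bearing 7°, so A = W + 10.4·(cos 7°, sin 7°) = (63.6, 11.7). Tangency of A1 to AD means the radius WA is perpendicular to AD, so AD runs along (−sin 7°, cos 7°); with |AD| = 33.7, D = (59.5, 45.1). Then |BD| = |D − B| = 74.7.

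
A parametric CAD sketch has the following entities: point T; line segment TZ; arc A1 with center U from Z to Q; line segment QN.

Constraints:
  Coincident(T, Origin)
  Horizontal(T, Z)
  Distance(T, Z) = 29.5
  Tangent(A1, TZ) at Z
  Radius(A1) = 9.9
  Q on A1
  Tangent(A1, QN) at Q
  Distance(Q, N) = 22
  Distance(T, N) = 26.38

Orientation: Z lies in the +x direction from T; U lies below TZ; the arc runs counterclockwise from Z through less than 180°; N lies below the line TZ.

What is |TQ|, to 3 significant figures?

21.5

Checks: |UQ| = 9.900 ✓; ∠(UQ, QN) = 90.00° ✓; |QN| = 22.00 ✓; |TN| = 26.38 ✓.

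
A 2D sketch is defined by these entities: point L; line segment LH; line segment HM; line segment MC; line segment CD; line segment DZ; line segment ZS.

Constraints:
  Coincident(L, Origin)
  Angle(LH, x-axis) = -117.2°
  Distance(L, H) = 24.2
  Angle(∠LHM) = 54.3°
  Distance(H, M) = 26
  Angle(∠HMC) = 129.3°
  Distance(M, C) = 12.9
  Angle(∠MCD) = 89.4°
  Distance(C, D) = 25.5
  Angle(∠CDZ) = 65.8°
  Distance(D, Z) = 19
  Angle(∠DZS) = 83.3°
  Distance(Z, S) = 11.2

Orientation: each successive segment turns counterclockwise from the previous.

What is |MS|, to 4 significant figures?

8.075

L is at the origin; LH runs at -117.2° with length 24.2, so H = (-11.06, -21.52). ∠LHM = 54.3° gives HM at 8.500° from the x-axis; with |HM| = 26.0, M = (14.65, -17.68). ∠HMC = 129.3° gives MC at 59.20° from the x-axis; with |MC| = 12.9, C = (21.26, -6.600). ∠MCD = 89.4° gives CD at 149.8° from the x-axis; with |CD| = 25.5, D = (-0.7810, 6.227). ∠CDZ = 65.8° gives DZ at -96.00° from the x-axis; with |DZ| = 19.0, Z = (-2.767, -12.67). ∠DZS = 83.3° gives ZS at 0.7000° from the x-axis; with |ZS| = 11.2, S = (8.432, -12.53). Then |MS| = |S − M| = 8.075.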